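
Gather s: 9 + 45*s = 45*s + 9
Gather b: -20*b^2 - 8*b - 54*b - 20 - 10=-20*b^2 - 62*b - 30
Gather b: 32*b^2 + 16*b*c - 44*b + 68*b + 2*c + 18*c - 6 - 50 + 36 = 32*b^2 + b*(16*c + 24) + 20*c - 20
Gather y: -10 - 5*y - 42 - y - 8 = -6*y - 60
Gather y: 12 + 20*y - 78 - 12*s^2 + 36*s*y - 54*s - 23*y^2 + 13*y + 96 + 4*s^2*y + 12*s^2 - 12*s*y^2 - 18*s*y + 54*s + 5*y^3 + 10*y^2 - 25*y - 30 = 5*y^3 + y^2*(-12*s - 13) + y*(4*s^2 + 18*s + 8)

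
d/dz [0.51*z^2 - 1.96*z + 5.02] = 1.02*z - 1.96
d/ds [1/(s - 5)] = -1/(s - 5)^2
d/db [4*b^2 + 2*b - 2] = 8*b + 2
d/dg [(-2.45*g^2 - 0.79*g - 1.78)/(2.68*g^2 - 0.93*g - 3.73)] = (4.3957*g^2 + 27.8178*g + 1.2913)/(7.1824*g^4 - 4.9848*g^3 - 19.1279*g^2 + 6.9378*g + 13.9129)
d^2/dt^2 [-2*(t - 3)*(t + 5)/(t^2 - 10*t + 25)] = -48*t/(t^4 - 20*t^3 + 150*t^2 - 500*t + 625)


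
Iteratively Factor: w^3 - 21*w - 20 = (w - 5)*(w^2 + 5*w + 4) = (w - 5)*(w + 4)*(w + 1)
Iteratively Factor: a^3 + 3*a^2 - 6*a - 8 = (a + 4)*(a^2 - a - 2) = (a - 2)*(a + 4)*(a + 1)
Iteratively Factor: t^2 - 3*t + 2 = (t - 1)*(t - 2)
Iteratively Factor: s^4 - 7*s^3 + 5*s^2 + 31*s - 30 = (s - 3)*(s^3 - 4*s^2 - 7*s + 10) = (s - 3)*(s + 2)*(s^2 - 6*s + 5) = (s - 3)*(s - 1)*(s + 2)*(s - 5)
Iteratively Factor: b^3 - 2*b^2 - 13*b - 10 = (b - 5)*(b^2 + 3*b + 2) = (b - 5)*(b + 2)*(b + 1)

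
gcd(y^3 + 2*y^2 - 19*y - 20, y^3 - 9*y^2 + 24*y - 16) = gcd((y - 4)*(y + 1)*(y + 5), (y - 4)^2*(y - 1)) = y - 4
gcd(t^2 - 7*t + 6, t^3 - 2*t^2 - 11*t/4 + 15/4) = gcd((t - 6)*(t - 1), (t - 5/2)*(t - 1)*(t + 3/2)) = t - 1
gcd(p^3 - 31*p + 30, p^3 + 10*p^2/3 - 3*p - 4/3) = p - 1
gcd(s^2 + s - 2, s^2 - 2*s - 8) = s + 2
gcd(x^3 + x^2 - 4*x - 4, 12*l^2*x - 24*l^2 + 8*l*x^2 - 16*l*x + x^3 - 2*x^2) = x - 2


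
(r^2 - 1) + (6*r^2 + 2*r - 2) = 7*r^2 + 2*r - 3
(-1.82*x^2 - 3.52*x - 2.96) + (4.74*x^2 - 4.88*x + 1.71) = 2.92*x^2 - 8.4*x - 1.25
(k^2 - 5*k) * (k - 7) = k^3 - 12*k^2 + 35*k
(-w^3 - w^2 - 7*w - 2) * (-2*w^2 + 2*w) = 2*w^5 + 12*w^3 - 10*w^2 - 4*w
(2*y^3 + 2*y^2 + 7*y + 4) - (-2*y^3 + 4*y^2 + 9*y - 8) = 4*y^3 - 2*y^2 - 2*y + 12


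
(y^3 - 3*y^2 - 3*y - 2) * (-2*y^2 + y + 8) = -2*y^5 + 7*y^4 + 11*y^3 - 23*y^2 - 26*y - 16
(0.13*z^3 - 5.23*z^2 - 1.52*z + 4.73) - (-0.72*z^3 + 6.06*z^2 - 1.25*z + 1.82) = 0.85*z^3 - 11.29*z^2 - 0.27*z + 2.91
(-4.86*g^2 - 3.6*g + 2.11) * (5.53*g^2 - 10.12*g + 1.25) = -26.8758*g^4 + 29.2752*g^3 + 42.0253*g^2 - 25.8532*g + 2.6375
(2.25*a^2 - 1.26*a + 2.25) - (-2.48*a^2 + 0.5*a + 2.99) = 4.73*a^2 - 1.76*a - 0.74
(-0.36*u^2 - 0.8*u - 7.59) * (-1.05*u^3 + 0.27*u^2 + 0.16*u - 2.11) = 0.378*u^5 + 0.7428*u^4 + 7.6959*u^3 - 1.4177*u^2 + 0.4736*u + 16.0149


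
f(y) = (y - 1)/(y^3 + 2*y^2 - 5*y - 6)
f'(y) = (y - 1)*(-3*y^2 - 4*y + 5)/(y^3 + 2*y^2 - 5*y - 6)^2 + 1/(y^3 + 2*y^2 - 5*y - 6) = (-2*y^3 + y^2 + 4*y - 11)/(y^6 + 4*y^5 - 6*y^4 - 32*y^3 + y^2 + 60*y + 36)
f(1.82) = -0.34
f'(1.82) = -2.08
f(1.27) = -0.04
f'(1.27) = -0.17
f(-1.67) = -0.82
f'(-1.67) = -0.52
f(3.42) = 0.06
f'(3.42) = -0.04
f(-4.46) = 0.17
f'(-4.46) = 0.16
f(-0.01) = 0.17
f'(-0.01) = -0.31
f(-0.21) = 0.25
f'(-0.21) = -0.50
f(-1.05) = -6.89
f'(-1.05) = -133.24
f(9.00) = 0.01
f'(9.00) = 0.00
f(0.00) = 0.17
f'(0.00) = -0.31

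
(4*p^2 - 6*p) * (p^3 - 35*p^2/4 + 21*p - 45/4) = 4*p^5 - 41*p^4 + 273*p^3/2 - 171*p^2 + 135*p/2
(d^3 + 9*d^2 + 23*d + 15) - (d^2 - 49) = d^3 + 8*d^2 + 23*d + 64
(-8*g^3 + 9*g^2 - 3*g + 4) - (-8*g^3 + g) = 9*g^2 - 4*g + 4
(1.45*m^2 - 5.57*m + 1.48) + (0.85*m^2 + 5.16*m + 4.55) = 2.3*m^2 - 0.41*m + 6.03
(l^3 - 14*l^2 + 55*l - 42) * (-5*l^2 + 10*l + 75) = -5*l^5 + 80*l^4 - 340*l^3 - 290*l^2 + 3705*l - 3150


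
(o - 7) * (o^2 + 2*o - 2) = o^3 - 5*o^2 - 16*o + 14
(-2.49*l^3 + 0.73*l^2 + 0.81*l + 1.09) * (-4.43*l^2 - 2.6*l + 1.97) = 11.0307*l^5 + 3.2401*l^4 - 10.3916*l^3 - 5.4966*l^2 - 1.2383*l + 2.1473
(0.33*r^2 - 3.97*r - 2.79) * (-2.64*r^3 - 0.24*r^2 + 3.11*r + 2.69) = -0.8712*r^5 + 10.4016*r^4 + 9.3447*r^3 - 10.7894*r^2 - 19.3562*r - 7.5051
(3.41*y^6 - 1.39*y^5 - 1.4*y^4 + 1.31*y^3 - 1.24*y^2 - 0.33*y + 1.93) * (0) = 0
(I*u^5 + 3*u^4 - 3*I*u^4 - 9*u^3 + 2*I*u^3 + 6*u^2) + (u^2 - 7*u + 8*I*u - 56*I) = I*u^5 + 3*u^4 - 3*I*u^4 - 9*u^3 + 2*I*u^3 + 7*u^2 - 7*u + 8*I*u - 56*I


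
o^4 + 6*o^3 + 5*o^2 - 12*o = o*(o - 1)*(o + 3)*(o + 4)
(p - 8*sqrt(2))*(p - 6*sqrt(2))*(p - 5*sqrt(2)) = p^3 - 19*sqrt(2)*p^2 + 236*p - 480*sqrt(2)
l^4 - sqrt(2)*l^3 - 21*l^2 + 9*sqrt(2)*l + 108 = (l - 3)*(l + 3)*(l - 3*sqrt(2))*(l + 2*sqrt(2))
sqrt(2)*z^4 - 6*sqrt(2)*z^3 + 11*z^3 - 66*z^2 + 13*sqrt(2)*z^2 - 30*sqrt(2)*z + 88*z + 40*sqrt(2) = (z - 4)*(z - 2)*(z + 5*sqrt(2))*(sqrt(2)*z + 1)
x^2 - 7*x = x*(x - 7)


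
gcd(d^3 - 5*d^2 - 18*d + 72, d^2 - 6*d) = d - 6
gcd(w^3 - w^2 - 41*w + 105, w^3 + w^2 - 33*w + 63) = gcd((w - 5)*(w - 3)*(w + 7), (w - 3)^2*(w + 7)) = w^2 + 4*w - 21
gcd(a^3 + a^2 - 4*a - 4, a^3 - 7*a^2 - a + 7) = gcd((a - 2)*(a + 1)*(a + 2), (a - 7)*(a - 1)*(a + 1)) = a + 1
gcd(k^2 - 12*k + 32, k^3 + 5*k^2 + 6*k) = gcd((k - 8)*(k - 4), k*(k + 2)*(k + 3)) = 1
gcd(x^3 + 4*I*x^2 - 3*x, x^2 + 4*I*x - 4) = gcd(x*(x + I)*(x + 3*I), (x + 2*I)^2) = 1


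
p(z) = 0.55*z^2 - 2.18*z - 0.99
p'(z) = 1.1*z - 2.18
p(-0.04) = -0.90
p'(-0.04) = -2.22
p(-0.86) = 1.29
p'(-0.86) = -3.13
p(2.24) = -3.11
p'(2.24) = 0.28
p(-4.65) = 21.04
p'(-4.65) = -7.30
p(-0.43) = 0.05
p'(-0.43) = -2.65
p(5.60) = 4.05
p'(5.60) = 3.98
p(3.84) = -1.25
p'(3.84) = 2.04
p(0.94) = -2.55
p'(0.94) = -1.15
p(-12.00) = 104.37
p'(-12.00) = -15.38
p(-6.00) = 31.89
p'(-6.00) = -8.78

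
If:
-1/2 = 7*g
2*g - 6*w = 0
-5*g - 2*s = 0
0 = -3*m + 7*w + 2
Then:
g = -1/14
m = 11/18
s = 5/28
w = -1/42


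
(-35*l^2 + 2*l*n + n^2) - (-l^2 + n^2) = -34*l^2 + 2*l*n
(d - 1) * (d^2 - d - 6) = d^3 - 2*d^2 - 5*d + 6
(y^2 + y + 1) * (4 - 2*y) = -2*y^3 + 2*y^2 + 2*y + 4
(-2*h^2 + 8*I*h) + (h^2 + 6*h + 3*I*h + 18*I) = -h^2 + 6*h + 11*I*h + 18*I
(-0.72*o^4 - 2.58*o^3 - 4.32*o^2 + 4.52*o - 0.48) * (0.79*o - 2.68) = -0.5688*o^5 - 0.1086*o^4 + 3.5016*o^3 + 15.1484*o^2 - 12.4928*o + 1.2864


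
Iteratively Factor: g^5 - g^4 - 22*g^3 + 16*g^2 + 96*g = (g - 4)*(g^4 + 3*g^3 - 10*g^2 - 24*g) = g*(g - 4)*(g^3 + 3*g^2 - 10*g - 24) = g*(g - 4)*(g - 3)*(g^2 + 6*g + 8) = g*(g - 4)*(g - 3)*(g + 2)*(g + 4)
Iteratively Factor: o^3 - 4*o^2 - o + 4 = (o - 1)*(o^2 - 3*o - 4) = (o - 1)*(o + 1)*(o - 4)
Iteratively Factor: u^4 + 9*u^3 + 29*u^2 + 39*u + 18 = (u + 3)*(u^3 + 6*u^2 + 11*u + 6) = (u + 2)*(u + 3)*(u^2 + 4*u + 3) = (u + 1)*(u + 2)*(u + 3)*(u + 3)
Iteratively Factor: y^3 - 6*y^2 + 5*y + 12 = (y - 3)*(y^2 - 3*y - 4) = (y - 3)*(y + 1)*(y - 4)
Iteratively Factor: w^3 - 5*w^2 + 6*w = (w)*(w^2 - 5*w + 6) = w*(w - 2)*(w - 3)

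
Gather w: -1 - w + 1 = -w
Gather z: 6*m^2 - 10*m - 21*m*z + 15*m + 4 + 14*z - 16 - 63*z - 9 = 6*m^2 + 5*m + z*(-21*m - 49) - 21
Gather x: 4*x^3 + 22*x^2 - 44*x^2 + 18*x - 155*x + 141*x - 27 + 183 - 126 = 4*x^3 - 22*x^2 + 4*x + 30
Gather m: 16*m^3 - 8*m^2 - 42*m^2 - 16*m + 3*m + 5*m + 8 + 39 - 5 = 16*m^3 - 50*m^2 - 8*m + 42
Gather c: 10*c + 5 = 10*c + 5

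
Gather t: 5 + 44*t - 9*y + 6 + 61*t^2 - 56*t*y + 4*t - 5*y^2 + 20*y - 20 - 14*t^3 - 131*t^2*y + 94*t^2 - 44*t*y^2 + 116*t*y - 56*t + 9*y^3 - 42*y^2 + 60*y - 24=-14*t^3 + t^2*(155 - 131*y) + t*(-44*y^2 + 60*y - 8) + 9*y^3 - 47*y^2 + 71*y - 33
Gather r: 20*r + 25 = 20*r + 25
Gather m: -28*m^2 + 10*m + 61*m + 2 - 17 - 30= -28*m^2 + 71*m - 45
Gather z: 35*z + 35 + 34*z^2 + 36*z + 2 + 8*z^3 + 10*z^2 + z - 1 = 8*z^3 + 44*z^2 + 72*z + 36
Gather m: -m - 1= -m - 1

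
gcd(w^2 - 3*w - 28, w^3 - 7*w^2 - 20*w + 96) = w + 4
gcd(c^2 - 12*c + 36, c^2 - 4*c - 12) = c - 6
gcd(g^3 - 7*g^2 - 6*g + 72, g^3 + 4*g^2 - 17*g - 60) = g^2 - g - 12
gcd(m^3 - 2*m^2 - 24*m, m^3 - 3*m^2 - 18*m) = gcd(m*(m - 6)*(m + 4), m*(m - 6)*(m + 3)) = m^2 - 6*m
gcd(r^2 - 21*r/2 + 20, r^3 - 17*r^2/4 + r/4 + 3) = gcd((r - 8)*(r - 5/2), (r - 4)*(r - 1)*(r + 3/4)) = 1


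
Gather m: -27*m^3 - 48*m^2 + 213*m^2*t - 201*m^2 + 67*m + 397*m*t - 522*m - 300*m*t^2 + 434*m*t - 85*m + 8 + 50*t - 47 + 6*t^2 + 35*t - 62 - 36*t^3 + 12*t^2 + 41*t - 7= -27*m^3 + m^2*(213*t - 249) + m*(-300*t^2 + 831*t - 540) - 36*t^3 + 18*t^2 + 126*t - 108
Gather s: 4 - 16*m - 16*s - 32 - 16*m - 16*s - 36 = -32*m - 32*s - 64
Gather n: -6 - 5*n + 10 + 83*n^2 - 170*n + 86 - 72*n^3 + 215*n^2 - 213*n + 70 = -72*n^3 + 298*n^2 - 388*n + 160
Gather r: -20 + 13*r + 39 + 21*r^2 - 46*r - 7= 21*r^2 - 33*r + 12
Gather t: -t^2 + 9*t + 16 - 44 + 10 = -t^2 + 9*t - 18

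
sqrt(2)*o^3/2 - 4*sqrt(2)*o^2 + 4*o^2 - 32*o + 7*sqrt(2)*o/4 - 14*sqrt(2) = (o - 8)*(o + 7*sqrt(2)/2)*(sqrt(2)*o/2 + 1/2)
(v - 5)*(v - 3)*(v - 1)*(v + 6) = v^4 - 3*v^3 - 31*v^2 + 123*v - 90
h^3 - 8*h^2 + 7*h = h*(h - 7)*(h - 1)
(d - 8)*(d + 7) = d^2 - d - 56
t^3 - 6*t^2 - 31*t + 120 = (t - 8)*(t - 3)*(t + 5)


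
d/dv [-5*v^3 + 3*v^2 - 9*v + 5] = -15*v^2 + 6*v - 9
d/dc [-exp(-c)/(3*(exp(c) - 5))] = (2*exp(c) - 5)*exp(-c)/(3*(exp(c) - 5)^2)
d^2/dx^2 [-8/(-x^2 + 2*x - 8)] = 16*(-x^2 + 2*x + 4*(x - 1)^2 - 8)/(x^2 - 2*x + 8)^3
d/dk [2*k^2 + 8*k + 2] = 4*k + 8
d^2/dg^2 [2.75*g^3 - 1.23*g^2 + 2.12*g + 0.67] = 16.5*g - 2.46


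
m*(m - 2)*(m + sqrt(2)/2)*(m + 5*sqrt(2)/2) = m^4 - 2*m^3 + 3*sqrt(2)*m^3 - 6*sqrt(2)*m^2 + 5*m^2/2 - 5*m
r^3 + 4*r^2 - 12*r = r*(r - 2)*(r + 6)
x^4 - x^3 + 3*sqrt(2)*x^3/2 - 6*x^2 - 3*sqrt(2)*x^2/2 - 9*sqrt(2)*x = x*(x - 3)*(x + 2)*(x + 3*sqrt(2)/2)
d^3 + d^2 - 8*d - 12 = (d - 3)*(d + 2)^2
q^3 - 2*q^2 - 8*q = q*(q - 4)*(q + 2)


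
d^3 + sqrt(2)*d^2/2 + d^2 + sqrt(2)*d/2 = d*(d + 1)*(d + sqrt(2)/2)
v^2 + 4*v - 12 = (v - 2)*(v + 6)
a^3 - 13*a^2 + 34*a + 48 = (a - 8)*(a - 6)*(a + 1)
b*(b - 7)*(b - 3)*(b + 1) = b^4 - 9*b^3 + 11*b^2 + 21*b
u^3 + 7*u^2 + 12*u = u*(u + 3)*(u + 4)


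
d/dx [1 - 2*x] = -2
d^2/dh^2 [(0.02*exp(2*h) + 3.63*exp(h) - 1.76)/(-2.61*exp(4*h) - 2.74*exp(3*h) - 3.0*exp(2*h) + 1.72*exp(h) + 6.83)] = (-0.544968*exp(9*h) - 222.980391*exp(8*h) - 93.2504179999999*exp(7*h) + 122.629728*exp(6*h) + 38.9898600000002*exp(5*h) - 1362.636874*exp(4*h) - 354.792714*exp(3*h) - 177.788928*exp(2*h) + 188.36826*exp(h) - 190.011283)*exp(h)/(17.779581*exp(12*h) + 55.995462*exp(11*h) + 120.093408*exp(10*h) + 114.145588*exp(9*h) - 75.343977*exp(8*h) - 338.629188*exp(7*h) - 509.370252*exp(6*h) - 175.010136*exp(5*h) + 400.607031*exp(4*h) + 589.82231*exp(3*h) + 359.222484*exp(2*h) - 240.708324*exp(h) - 318.611987)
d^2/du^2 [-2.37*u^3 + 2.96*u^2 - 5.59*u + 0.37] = 5.92 - 14.22*u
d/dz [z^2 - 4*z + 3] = 2*z - 4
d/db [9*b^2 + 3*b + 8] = 18*b + 3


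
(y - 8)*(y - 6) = y^2 - 14*y + 48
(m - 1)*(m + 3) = m^2 + 2*m - 3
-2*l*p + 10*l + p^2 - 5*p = (-2*l + p)*(p - 5)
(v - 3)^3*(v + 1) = v^4 - 8*v^3 + 18*v^2 - 27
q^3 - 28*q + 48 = (q - 4)*(q - 2)*(q + 6)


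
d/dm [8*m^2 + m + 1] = 16*m + 1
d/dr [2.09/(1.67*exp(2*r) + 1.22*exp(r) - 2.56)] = (-6.9806*exp(r) - 2.5498)*exp(r)/(1.67*exp(2*r) + 1.22*exp(r) - 2.56)^2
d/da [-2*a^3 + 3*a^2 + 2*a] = -6*a^2 + 6*a + 2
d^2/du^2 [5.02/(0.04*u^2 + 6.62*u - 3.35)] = (-0.016064*u^2 - 2.658592*u + 5.02*(0.08*u + 6.62)*(0.16*u + 13.24) + 1.34536)/(0.04*u^2 + 6.62*u - 3.35)^3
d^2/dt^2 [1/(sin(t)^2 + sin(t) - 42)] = (-4*sin(t)^4 - 3*sin(t)^3 - 163*sin(t)^2 - 36*sin(t) + 86)/(sin(t)^2 + sin(t) - 42)^3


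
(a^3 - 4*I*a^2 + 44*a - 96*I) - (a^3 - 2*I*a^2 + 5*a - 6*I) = -2*I*a^2 + 39*a - 90*I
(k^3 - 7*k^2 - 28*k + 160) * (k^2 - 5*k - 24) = k^5 - 12*k^4 - 17*k^3 + 468*k^2 - 128*k - 3840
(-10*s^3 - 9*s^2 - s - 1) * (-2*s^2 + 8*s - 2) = 20*s^5 - 62*s^4 - 50*s^3 + 12*s^2 - 6*s + 2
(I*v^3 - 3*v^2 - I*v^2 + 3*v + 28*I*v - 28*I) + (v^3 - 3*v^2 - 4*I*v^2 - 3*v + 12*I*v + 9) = v^3 + I*v^3 - 6*v^2 - 5*I*v^2 + 40*I*v + 9 - 28*I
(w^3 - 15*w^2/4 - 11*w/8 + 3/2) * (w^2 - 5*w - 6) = w^5 - 35*w^4/4 + 91*w^3/8 + 247*w^2/8 + 3*w/4 - 9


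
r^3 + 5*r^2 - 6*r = r*(r - 1)*(r + 6)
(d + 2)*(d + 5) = d^2 + 7*d + 10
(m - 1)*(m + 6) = m^2 + 5*m - 6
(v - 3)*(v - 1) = v^2 - 4*v + 3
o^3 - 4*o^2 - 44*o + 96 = (o - 8)*(o - 2)*(o + 6)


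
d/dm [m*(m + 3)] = 2*m + 3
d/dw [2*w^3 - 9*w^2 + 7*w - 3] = 6*w^2 - 18*w + 7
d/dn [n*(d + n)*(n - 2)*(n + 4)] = 3*d*n^2 + 4*d*n - 8*d + 4*n^3 + 6*n^2 - 16*n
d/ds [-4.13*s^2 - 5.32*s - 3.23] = -8.26*s - 5.32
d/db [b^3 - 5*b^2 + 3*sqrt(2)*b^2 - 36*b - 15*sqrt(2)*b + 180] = 3*b^2 - 10*b + 6*sqrt(2)*b - 36 - 15*sqrt(2)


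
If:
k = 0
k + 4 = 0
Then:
No Solution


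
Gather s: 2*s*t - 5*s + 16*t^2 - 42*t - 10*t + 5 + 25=s*(2*t - 5) + 16*t^2 - 52*t + 30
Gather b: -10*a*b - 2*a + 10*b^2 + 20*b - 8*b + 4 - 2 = -2*a + 10*b^2 + b*(12 - 10*a) + 2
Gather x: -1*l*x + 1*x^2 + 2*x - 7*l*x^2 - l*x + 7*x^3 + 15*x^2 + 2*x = 7*x^3 + x^2*(16 - 7*l) + x*(4 - 2*l)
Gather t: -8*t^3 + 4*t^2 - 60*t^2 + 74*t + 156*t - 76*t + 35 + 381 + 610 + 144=-8*t^3 - 56*t^2 + 154*t + 1170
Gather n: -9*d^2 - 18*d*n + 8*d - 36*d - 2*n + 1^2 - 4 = -9*d^2 - 28*d + n*(-18*d - 2) - 3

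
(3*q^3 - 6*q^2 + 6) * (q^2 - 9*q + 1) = 3*q^5 - 33*q^4 + 57*q^3 - 54*q + 6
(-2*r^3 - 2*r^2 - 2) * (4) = -8*r^3 - 8*r^2 - 8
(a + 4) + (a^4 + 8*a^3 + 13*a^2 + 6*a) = a^4 + 8*a^3 + 13*a^2 + 7*a + 4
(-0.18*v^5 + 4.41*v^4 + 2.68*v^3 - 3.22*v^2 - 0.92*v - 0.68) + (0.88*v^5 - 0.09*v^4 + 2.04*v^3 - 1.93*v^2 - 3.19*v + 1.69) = 0.7*v^5 + 4.32*v^4 + 4.72*v^3 - 5.15*v^2 - 4.11*v + 1.01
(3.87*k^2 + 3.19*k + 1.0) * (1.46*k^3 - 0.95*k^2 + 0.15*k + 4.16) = 5.6502*k^5 + 0.9809*k^4 - 0.99*k^3 + 15.6277*k^2 + 13.4204*k + 4.16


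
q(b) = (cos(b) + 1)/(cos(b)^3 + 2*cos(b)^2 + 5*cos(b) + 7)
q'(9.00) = -0.11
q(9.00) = 0.03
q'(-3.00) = 0.05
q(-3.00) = 0.00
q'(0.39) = 0.01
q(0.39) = 0.14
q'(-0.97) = -0.02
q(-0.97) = 0.15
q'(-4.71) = -0.04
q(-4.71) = 0.14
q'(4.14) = 0.11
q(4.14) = 0.10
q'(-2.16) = 0.12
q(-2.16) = 0.10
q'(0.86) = 0.02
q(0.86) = 0.15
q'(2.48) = -0.13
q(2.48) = 0.06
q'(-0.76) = -0.02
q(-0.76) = 0.14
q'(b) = (cos(b) + 1)*(3*sin(b)*cos(b)^2 + 4*sin(b)*cos(b) + 5*sin(b))/(cos(b)^3 + 2*cos(b)^2 + 5*cos(b) + 7)^2 - sin(b)/(cos(b)^3 + 2*cos(b)^2 + 5*cos(b) + 7) = (11*cos(b) + 5*cos(2*b) + cos(3*b) + 1)*sin(b)/(2*(cos(b)^3 + 2*cos(b)^2 + 5*cos(b) + 7)^2)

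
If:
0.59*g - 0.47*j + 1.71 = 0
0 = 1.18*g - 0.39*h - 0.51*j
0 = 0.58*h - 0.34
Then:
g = 3.86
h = 0.59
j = 8.49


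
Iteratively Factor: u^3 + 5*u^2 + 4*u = (u)*(u^2 + 5*u + 4) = u*(u + 4)*(u + 1)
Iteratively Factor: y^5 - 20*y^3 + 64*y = (y)*(y^4 - 20*y^2 + 64) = y*(y - 4)*(y^3 + 4*y^2 - 4*y - 16) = y*(y - 4)*(y + 2)*(y^2 + 2*y - 8) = y*(y - 4)*(y + 2)*(y + 4)*(y - 2)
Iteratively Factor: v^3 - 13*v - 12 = (v - 4)*(v^2 + 4*v + 3) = (v - 4)*(v + 3)*(v + 1)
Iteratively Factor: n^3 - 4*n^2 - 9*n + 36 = (n - 3)*(n^2 - n - 12) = (n - 4)*(n - 3)*(n + 3)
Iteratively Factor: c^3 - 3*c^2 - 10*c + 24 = (c - 4)*(c^2 + c - 6) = (c - 4)*(c - 2)*(c + 3)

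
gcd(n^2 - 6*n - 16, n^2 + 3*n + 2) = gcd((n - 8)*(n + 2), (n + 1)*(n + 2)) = n + 2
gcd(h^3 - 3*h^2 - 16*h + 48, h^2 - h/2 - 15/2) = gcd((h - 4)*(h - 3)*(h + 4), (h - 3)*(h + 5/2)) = h - 3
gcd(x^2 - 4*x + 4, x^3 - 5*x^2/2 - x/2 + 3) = x - 2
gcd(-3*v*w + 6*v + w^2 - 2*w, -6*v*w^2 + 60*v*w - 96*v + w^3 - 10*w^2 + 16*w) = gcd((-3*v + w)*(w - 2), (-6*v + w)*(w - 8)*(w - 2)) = w - 2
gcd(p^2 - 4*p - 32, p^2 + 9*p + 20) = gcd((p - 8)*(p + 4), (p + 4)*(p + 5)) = p + 4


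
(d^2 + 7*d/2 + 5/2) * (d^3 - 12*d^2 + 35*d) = d^5 - 17*d^4/2 - 9*d^3/2 + 185*d^2/2 + 175*d/2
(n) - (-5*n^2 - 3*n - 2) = 5*n^2 + 4*n + 2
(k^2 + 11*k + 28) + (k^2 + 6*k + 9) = 2*k^2 + 17*k + 37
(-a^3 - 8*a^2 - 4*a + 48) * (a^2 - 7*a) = -a^5 - a^4 + 52*a^3 + 76*a^2 - 336*a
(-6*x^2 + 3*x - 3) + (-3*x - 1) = -6*x^2 - 4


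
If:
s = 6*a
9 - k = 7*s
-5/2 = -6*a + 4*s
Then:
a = -5/36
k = 89/6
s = -5/6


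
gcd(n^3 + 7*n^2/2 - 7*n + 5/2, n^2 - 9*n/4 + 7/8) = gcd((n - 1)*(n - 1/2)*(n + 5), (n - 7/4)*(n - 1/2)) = n - 1/2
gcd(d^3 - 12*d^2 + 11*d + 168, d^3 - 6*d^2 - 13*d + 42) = d^2 - 4*d - 21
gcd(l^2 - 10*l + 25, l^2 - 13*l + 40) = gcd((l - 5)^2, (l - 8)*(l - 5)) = l - 5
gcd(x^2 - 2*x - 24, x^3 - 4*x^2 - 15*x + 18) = x - 6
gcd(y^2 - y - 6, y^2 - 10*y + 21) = y - 3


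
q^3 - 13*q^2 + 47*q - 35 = (q - 7)*(q - 5)*(q - 1)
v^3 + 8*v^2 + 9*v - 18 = (v - 1)*(v + 3)*(v + 6)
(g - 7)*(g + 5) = g^2 - 2*g - 35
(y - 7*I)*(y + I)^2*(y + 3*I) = y^4 - 2*I*y^3 + 28*y^2 + 46*I*y - 21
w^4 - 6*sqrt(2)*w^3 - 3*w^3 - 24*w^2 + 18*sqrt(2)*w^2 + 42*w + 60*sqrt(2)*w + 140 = (w - 5)*(w + 2)*(w - 7*sqrt(2))*(w + sqrt(2))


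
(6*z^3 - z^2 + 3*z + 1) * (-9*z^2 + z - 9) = -54*z^5 + 15*z^4 - 82*z^3 + 3*z^2 - 26*z - 9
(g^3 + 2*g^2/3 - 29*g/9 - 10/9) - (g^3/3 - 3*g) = 2*g^3/3 + 2*g^2/3 - 2*g/9 - 10/9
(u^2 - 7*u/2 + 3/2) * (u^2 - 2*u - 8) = u^4 - 11*u^3/2 + u^2/2 + 25*u - 12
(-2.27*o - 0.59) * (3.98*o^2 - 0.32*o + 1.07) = -9.0346*o^3 - 1.6218*o^2 - 2.2401*o - 0.6313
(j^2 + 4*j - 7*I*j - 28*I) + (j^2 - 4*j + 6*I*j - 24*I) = 2*j^2 - I*j - 52*I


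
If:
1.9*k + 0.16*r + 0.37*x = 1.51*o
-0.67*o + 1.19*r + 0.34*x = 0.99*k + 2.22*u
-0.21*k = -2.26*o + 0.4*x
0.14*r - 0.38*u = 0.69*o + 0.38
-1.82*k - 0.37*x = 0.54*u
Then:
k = 64.55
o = 83.75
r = -992.05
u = -518.56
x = 439.28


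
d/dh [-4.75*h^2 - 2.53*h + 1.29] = -9.5*h - 2.53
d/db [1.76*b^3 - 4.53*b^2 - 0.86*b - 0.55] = 5.28*b^2 - 9.06*b - 0.86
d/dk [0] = 0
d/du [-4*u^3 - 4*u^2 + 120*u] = -12*u^2 - 8*u + 120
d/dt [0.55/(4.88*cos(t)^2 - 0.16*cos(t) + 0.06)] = (5.368*cos(t) - 0.088)*sin(t)/(4.88*cos(t)^2 - 0.16*cos(t) + 0.06)^2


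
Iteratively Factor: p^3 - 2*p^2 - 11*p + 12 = (p - 4)*(p^2 + 2*p - 3) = (p - 4)*(p + 3)*(p - 1)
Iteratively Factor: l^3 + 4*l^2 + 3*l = (l + 3)*(l^2 + l) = l*(l + 3)*(l + 1)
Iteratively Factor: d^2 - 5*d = (d)*(d - 5)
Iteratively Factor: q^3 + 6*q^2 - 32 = (q - 2)*(q^2 + 8*q + 16) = (q - 2)*(q + 4)*(q + 4)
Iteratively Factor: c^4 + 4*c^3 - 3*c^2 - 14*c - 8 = (c + 1)*(c^3 + 3*c^2 - 6*c - 8) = (c + 1)*(c + 4)*(c^2 - c - 2) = (c + 1)^2*(c + 4)*(c - 2)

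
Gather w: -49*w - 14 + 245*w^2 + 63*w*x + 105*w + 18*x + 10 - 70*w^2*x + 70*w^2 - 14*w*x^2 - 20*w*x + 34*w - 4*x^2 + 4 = w^2*(315 - 70*x) + w*(-14*x^2 + 43*x + 90) - 4*x^2 + 18*x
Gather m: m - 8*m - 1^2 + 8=7 - 7*m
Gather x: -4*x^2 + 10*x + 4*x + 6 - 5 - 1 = -4*x^2 + 14*x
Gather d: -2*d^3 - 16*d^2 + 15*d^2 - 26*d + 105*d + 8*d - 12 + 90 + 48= -2*d^3 - d^2 + 87*d + 126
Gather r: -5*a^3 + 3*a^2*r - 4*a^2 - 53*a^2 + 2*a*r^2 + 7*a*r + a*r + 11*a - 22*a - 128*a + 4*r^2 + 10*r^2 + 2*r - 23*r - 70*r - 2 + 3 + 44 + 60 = -5*a^3 - 57*a^2 - 139*a + r^2*(2*a + 14) + r*(3*a^2 + 8*a - 91) + 105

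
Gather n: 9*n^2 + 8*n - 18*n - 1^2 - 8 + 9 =9*n^2 - 10*n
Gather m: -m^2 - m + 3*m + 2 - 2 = -m^2 + 2*m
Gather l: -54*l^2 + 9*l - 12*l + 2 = -54*l^2 - 3*l + 2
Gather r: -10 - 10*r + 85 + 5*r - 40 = 35 - 5*r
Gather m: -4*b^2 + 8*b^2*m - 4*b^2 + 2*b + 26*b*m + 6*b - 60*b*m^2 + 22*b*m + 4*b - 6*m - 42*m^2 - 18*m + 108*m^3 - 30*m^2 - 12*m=-8*b^2 + 12*b + 108*m^3 + m^2*(-60*b - 72) + m*(8*b^2 + 48*b - 36)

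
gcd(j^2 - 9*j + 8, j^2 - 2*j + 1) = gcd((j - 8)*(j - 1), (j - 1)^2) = j - 1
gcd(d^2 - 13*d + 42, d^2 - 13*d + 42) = d^2 - 13*d + 42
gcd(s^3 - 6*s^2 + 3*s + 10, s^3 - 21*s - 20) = s^2 - 4*s - 5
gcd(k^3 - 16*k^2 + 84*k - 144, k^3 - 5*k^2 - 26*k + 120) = k^2 - 10*k + 24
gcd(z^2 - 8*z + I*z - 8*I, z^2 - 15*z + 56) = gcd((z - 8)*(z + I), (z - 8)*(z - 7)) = z - 8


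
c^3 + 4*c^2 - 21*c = c*(c - 3)*(c + 7)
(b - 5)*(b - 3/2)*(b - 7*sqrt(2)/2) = b^3 - 13*b^2/2 - 7*sqrt(2)*b^2/2 + 15*b/2 + 91*sqrt(2)*b/4 - 105*sqrt(2)/4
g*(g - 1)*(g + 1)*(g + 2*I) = g^4 + 2*I*g^3 - g^2 - 2*I*g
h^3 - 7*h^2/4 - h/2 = h*(h - 2)*(h + 1/4)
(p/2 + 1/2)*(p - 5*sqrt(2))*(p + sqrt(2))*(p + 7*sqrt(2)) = p^4/2 + p^3/2 + 3*sqrt(2)*p^3/2 - 33*p^2 + 3*sqrt(2)*p^2/2 - 35*sqrt(2)*p - 33*p - 35*sqrt(2)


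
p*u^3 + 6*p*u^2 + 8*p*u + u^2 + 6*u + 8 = (u + 2)*(u + 4)*(p*u + 1)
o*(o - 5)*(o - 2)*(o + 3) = o^4 - 4*o^3 - 11*o^2 + 30*o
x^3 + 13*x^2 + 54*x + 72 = (x + 3)*(x + 4)*(x + 6)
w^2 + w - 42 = (w - 6)*(w + 7)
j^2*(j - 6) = j^3 - 6*j^2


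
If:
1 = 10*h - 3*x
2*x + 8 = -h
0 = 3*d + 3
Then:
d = -1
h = -22/23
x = -81/23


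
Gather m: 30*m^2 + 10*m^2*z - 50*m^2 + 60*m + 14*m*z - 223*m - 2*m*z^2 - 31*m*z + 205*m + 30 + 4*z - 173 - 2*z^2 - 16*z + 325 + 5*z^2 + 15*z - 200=m^2*(10*z - 20) + m*(-2*z^2 - 17*z + 42) + 3*z^2 + 3*z - 18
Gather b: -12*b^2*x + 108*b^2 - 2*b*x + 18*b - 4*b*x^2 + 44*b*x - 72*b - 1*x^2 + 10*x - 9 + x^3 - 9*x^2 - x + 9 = b^2*(108 - 12*x) + b*(-4*x^2 + 42*x - 54) + x^3 - 10*x^2 + 9*x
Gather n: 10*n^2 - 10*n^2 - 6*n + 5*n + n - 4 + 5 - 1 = 0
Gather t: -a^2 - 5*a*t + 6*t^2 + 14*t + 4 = -a^2 + 6*t^2 + t*(14 - 5*a) + 4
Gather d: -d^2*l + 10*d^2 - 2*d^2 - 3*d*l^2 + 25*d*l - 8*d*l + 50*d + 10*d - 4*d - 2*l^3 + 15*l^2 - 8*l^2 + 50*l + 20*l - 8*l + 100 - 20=d^2*(8 - l) + d*(-3*l^2 + 17*l + 56) - 2*l^3 + 7*l^2 + 62*l + 80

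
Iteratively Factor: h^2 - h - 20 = (h - 5)*(h + 4)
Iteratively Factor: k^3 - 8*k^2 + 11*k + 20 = (k - 4)*(k^2 - 4*k - 5) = (k - 5)*(k - 4)*(k + 1)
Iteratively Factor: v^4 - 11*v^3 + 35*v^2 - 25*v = (v)*(v^3 - 11*v^2 + 35*v - 25) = v*(v - 1)*(v^2 - 10*v + 25) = v*(v - 5)*(v - 1)*(v - 5)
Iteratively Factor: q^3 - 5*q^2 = (q)*(q^2 - 5*q) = q^2*(q - 5)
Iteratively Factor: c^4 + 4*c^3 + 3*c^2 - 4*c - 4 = (c + 2)*(c^3 + 2*c^2 - c - 2) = (c + 1)*(c + 2)*(c^2 + c - 2) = (c - 1)*(c + 1)*(c + 2)*(c + 2)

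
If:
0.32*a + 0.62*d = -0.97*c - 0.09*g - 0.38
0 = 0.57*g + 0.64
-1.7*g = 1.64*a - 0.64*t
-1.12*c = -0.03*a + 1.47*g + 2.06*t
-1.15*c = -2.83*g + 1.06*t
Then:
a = 3.00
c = -7.10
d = 9.11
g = -1.12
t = 4.71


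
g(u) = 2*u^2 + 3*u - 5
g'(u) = 4*u + 3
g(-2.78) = 2.12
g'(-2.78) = -8.12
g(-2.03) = -2.85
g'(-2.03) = -5.12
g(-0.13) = -5.36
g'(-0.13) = 2.48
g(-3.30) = 6.88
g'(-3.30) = -10.20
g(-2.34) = -1.07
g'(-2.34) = -6.36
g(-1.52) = -4.94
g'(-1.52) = -3.08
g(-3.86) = 13.22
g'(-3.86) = -12.44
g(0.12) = -4.61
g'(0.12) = 3.48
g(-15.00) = 400.00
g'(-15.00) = -57.00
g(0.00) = -5.00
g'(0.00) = 3.00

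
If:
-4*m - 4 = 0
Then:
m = -1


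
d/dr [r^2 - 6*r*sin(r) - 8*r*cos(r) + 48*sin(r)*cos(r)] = 8*r*sin(r) - 6*r*cos(r) + 2*r - 6*sin(r) - 8*cos(r) + 48*cos(2*r)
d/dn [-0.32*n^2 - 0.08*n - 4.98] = -0.64*n - 0.08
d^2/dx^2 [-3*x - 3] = 0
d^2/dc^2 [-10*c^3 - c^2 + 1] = -60*c - 2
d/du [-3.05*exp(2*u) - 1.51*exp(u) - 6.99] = (-6.1*exp(u) - 1.51)*exp(u)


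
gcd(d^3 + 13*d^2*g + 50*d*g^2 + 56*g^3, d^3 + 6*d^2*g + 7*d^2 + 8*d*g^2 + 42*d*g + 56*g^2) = d^2 + 6*d*g + 8*g^2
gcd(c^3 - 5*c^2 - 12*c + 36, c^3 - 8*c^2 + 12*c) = c^2 - 8*c + 12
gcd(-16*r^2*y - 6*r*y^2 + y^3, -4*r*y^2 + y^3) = y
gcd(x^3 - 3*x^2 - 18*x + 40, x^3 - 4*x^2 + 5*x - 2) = x - 2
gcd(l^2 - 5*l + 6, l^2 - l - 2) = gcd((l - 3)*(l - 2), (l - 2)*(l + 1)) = l - 2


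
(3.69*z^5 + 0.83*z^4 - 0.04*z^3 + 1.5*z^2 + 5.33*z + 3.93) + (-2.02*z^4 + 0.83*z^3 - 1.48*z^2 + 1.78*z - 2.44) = 3.69*z^5 - 1.19*z^4 + 0.79*z^3 + 0.02*z^2 + 7.11*z + 1.49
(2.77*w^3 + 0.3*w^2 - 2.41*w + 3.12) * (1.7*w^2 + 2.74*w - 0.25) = 4.709*w^5 + 8.0998*w^4 - 3.9675*w^3 - 1.3744*w^2 + 9.1513*w - 0.78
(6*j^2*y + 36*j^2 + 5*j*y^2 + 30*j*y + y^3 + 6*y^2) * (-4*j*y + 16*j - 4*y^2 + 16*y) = -24*j^3*y^2 - 48*j^3*y + 576*j^3 - 44*j^2*y^3 - 88*j^2*y^2 + 1056*j^2*y - 24*j*y^4 - 48*j*y^3 + 576*j*y^2 - 4*y^5 - 8*y^4 + 96*y^3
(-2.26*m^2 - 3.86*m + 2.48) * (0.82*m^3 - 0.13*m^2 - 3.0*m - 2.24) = -1.8532*m^5 - 2.8714*m^4 + 9.3154*m^3 + 16.32*m^2 + 1.2064*m - 5.5552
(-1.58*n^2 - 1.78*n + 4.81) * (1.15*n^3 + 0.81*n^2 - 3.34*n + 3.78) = -1.817*n^5 - 3.3268*n^4 + 9.3669*n^3 + 3.8689*n^2 - 22.7938*n + 18.1818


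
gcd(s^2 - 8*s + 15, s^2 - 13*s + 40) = s - 5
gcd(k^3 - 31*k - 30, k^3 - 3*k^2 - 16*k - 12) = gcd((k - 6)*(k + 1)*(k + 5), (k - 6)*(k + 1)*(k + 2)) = k^2 - 5*k - 6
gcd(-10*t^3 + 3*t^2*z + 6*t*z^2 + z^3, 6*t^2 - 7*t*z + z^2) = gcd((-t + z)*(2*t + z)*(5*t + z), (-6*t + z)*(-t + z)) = -t + z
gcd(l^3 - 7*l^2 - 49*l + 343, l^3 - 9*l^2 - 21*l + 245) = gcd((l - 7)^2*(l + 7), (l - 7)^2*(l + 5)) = l^2 - 14*l + 49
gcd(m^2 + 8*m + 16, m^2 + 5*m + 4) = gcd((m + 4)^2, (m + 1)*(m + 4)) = m + 4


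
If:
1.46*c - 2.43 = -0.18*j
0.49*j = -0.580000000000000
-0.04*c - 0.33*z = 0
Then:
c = 1.81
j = -1.18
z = -0.22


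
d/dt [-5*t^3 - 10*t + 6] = -15*t^2 - 10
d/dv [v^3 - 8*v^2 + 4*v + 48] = 3*v^2 - 16*v + 4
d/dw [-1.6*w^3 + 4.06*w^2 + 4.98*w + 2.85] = -4.8*w^2 + 8.12*w + 4.98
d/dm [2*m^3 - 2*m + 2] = 6*m^2 - 2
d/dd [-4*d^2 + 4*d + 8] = 4 - 8*d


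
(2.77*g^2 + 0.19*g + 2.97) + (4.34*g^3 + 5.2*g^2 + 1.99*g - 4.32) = 4.34*g^3 + 7.97*g^2 + 2.18*g - 1.35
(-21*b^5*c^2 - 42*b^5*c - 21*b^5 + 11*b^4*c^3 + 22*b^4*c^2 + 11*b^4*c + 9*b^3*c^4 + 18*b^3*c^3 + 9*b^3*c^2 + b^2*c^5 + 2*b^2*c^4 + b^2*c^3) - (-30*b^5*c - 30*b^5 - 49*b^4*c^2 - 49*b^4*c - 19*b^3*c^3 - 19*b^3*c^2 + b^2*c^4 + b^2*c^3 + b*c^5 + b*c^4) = -21*b^5*c^2 - 12*b^5*c + 9*b^5 + 11*b^4*c^3 + 71*b^4*c^2 + 60*b^4*c + 9*b^3*c^4 + 37*b^3*c^3 + 28*b^3*c^2 + b^2*c^5 + b^2*c^4 - b*c^5 - b*c^4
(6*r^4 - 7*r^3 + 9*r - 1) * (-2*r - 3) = -12*r^5 - 4*r^4 + 21*r^3 - 18*r^2 - 25*r + 3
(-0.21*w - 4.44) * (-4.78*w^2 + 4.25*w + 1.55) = 1.0038*w^3 + 20.3307*w^2 - 19.1955*w - 6.882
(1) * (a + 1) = a + 1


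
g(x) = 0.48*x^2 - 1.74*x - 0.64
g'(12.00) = 9.78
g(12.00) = 47.60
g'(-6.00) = -7.50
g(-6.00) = 27.08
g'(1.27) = -0.52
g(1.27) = -2.08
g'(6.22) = 4.23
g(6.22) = 7.11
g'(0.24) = -1.51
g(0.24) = -1.03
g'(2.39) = 0.55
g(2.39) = -2.06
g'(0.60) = -1.16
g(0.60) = -1.51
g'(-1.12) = -2.82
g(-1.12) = 1.91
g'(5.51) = 3.55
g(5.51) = 4.35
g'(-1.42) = -3.10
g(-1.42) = 2.80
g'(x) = 0.96*x - 1.74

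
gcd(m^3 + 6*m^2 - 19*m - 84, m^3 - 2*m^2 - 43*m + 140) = m^2 + 3*m - 28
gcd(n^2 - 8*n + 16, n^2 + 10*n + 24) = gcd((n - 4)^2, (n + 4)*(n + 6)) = 1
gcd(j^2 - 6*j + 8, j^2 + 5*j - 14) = j - 2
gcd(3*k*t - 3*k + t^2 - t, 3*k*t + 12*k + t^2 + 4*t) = 3*k + t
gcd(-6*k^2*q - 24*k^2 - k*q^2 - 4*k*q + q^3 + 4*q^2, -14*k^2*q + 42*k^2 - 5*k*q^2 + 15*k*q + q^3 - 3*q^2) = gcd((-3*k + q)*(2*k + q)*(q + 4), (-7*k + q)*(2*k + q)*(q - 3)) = 2*k + q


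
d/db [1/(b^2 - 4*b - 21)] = 2*(2 - b)/(-b^2 + 4*b + 21)^2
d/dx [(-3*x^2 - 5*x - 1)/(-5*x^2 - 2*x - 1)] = (-19*x^2 - 4*x + 3)/(25*x^4 + 20*x^3 + 14*x^2 + 4*x + 1)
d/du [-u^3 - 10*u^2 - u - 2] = -3*u^2 - 20*u - 1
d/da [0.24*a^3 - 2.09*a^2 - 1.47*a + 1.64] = 0.72*a^2 - 4.18*a - 1.47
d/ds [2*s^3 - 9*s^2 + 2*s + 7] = 6*s^2 - 18*s + 2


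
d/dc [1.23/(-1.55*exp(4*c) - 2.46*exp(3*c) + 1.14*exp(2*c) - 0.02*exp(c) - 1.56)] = (7.626*exp(3*c) + 9.0774*exp(2*c) - 2.8044*exp(c) + 0.0246)*exp(c)/(1.55*exp(4*c) + 2.46*exp(3*c) - 1.14*exp(2*c) + 0.02*exp(c) + 1.56)^2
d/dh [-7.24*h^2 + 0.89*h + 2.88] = 0.89 - 14.48*h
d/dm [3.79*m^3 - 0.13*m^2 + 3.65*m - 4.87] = 11.37*m^2 - 0.26*m + 3.65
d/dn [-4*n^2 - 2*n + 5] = -8*n - 2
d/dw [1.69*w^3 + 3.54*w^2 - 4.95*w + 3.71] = 5.07*w^2 + 7.08*w - 4.95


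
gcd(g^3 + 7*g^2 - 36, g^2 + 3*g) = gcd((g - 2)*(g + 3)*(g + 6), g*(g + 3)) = g + 3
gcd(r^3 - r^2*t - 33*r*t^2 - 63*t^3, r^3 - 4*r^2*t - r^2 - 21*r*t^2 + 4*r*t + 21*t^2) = r^2 - 4*r*t - 21*t^2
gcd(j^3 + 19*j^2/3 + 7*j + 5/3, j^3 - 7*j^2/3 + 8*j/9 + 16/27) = j + 1/3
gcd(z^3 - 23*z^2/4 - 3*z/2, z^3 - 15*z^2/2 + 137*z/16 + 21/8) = z^2 - 23*z/4 - 3/2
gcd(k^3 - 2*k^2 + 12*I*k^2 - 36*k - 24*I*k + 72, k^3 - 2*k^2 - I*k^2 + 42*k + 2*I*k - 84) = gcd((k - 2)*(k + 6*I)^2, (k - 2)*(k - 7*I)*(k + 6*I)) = k^2 + k*(-2 + 6*I) - 12*I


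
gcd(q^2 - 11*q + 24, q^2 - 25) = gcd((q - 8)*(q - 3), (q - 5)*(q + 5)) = 1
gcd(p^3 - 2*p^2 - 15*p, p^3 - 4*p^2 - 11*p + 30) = p^2 - 2*p - 15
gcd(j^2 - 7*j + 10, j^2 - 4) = j - 2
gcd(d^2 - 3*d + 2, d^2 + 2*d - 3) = d - 1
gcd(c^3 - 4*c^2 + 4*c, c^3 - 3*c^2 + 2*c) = c^2 - 2*c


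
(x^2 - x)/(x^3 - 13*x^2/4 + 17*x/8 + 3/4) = 8*x*(x - 1)/(8*x^3 - 26*x^2 + 17*x + 6)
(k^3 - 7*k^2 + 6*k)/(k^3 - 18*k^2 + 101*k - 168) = k*(k^2 - 7*k + 6)/(k^3 - 18*k^2 + 101*k - 168)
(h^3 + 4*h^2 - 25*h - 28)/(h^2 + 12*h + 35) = (h^2 - 3*h - 4)/(h + 5)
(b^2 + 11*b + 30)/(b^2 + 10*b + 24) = (b + 5)/(b + 4)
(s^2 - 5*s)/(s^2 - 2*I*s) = (s - 5)/(s - 2*I)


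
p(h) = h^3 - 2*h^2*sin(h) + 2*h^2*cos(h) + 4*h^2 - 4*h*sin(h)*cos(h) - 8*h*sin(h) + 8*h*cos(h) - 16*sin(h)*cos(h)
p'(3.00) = 37.70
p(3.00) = 19.41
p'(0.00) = -8.00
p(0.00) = 0.00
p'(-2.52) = -14.84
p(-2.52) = 8.32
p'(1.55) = 10.24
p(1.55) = -3.97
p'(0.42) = -9.41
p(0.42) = -3.93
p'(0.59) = -7.75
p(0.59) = -5.40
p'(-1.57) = -1.34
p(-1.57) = -1.64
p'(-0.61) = 2.22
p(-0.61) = 1.87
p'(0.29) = -9.82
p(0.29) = -2.67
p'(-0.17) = -5.53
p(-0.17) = 1.16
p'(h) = -2*h^2*sin(h) - 2*h^2*cos(h) + 3*h^2 + 4*h*sin(h)^2 - 12*h*sin(h) - 4*h*cos(h)^2 - 4*h*cos(h) + 8*h + 16*sin(h)^2 - 4*sin(h)*cos(h) - 8*sin(h) - 16*cos(h)^2 + 8*cos(h)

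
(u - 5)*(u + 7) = u^2 + 2*u - 35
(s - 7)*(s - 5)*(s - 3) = s^3 - 15*s^2 + 71*s - 105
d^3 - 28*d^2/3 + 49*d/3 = d*(d - 7)*(d - 7/3)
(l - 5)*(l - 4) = l^2 - 9*l + 20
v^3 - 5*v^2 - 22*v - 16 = (v - 8)*(v + 1)*(v + 2)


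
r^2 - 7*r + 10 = (r - 5)*(r - 2)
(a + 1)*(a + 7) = a^2 + 8*a + 7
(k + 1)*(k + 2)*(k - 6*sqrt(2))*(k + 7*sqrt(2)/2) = k^4 - 5*sqrt(2)*k^3/2 + 3*k^3 - 40*k^2 - 15*sqrt(2)*k^2/2 - 126*k - 5*sqrt(2)*k - 84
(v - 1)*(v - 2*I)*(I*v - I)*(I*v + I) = -v^4 + v^3 + 2*I*v^3 + v^2 - 2*I*v^2 - v - 2*I*v + 2*I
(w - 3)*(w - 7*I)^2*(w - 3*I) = w^4 - 3*w^3 - 17*I*w^3 - 91*w^2 + 51*I*w^2 + 273*w + 147*I*w - 441*I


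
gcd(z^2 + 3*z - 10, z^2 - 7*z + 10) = z - 2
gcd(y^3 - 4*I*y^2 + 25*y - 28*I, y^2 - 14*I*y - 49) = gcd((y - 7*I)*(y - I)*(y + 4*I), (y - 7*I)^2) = y - 7*I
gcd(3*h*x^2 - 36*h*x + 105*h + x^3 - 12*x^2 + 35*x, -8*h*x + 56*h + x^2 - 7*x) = x - 7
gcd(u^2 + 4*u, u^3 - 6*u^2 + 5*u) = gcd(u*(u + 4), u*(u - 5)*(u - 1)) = u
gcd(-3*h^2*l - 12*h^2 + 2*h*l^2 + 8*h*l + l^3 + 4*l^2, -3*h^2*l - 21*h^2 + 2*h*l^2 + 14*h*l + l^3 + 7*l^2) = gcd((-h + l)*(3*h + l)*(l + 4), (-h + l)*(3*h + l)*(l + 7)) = 3*h^2 - 2*h*l - l^2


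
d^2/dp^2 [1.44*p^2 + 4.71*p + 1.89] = 2.88000000000000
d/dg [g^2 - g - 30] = 2*g - 1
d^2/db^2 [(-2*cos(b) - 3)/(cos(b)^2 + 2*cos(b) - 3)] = 2*(9*(1 - cos(2*b))^2*cos(b)/4 + (1 - cos(2*b))^2 + cos(b)/4 + 29*cos(2*b)/2 + 33*cos(3*b)/4 - cos(5*b)/2 - 45/2)/((cos(b) - 1)^3*(cos(b) + 3)^3)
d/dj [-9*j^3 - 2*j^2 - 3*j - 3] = -27*j^2 - 4*j - 3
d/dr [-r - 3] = -1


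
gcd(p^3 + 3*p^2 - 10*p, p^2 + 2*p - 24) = 1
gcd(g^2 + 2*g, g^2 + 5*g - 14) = 1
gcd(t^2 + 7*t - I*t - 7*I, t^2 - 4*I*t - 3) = t - I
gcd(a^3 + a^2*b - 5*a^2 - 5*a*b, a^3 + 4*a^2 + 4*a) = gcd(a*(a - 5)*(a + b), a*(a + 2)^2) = a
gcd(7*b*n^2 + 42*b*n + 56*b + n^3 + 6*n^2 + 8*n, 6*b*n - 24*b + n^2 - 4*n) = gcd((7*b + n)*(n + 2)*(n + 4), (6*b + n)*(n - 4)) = 1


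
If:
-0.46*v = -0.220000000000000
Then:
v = 0.48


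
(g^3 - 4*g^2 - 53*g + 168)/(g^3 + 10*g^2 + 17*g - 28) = (g^2 - 11*g + 24)/(g^2 + 3*g - 4)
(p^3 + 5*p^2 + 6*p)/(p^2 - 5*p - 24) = p*(p + 2)/(p - 8)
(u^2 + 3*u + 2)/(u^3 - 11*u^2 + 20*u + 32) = (u + 2)/(u^2 - 12*u + 32)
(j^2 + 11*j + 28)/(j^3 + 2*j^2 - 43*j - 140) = (j + 7)/(j^2 - 2*j - 35)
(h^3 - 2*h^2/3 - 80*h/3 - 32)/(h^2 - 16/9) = 3*(h^2 - 2*h - 24)/(3*h - 4)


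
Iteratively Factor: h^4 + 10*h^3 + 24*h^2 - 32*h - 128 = (h + 4)*(h^3 + 6*h^2 - 32) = (h + 4)^2*(h^2 + 2*h - 8) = (h - 2)*(h + 4)^2*(h + 4)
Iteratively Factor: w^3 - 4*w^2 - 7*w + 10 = (w - 1)*(w^2 - 3*w - 10) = (w - 1)*(w + 2)*(w - 5)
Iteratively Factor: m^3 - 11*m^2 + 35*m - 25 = (m - 5)*(m^2 - 6*m + 5) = (m - 5)^2*(m - 1)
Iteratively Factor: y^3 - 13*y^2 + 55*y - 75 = (y - 5)*(y^2 - 8*y + 15) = (y - 5)*(y - 3)*(y - 5)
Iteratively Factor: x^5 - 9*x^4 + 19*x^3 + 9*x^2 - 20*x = (x - 4)*(x^4 - 5*x^3 - x^2 + 5*x) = (x - 4)*(x + 1)*(x^3 - 6*x^2 + 5*x) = x*(x - 4)*(x + 1)*(x^2 - 6*x + 5) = x*(x - 4)*(x - 1)*(x + 1)*(x - 5)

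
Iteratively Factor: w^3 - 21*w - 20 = (w - 5)*(w^2 + 5*w + 4) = (w - 5)*(w + 1)*(w + 4)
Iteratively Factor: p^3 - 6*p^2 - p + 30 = (p - 3)*(p^2 - 3*p - 10) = (p - 5)*(p - 3)*(p + 2)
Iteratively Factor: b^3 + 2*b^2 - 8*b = (b)*(b^2 + 2*b - 8) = b*(b + 4)*(b - 2)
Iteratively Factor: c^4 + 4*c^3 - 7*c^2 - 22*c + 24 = (c - 2)*(c^3 + 6*c^2 + 5*c - 12) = (c - 2)*(c - 1)*(c^2 + 7*c + 12) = (c - 2)*(c - 1)*(c + 4)*(c + 3)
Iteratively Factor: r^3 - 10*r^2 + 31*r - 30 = (r - 3)*(r^2 - 7*r + 10) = (r - 5)*(r - 3)*(r - 2)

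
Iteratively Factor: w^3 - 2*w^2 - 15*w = (w - 5)*(w^2 + 3*w) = w*(w - 5)*(w + 3)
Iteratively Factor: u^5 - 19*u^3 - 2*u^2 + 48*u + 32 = (u - 2)*(u^4 + 2*u^3 - 15*u^2 - 32*u - 16) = (u - 2)*(u + 1)*(u^3 + u^2 - 16*u - 16) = (u - 4)*(u - 2)*(u + 1)*(u^2 + 5*u + 4) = (u - 4)*(u - 2)*(u + 1)*(u + 4)*(u + 1)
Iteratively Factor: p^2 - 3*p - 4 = (p + 1)*(p - 4)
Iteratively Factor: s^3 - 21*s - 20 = (s + 4)*(s^2 - 4*s - 5) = (s - 5)*(s + 4)*(s + 1)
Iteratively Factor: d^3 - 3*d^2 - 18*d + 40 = (d - 2)*(d^2 - d - 20) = (d - 5)*(d - 2)*(d + 4)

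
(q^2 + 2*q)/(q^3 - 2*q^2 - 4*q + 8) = q/(q^2 - 4*q + 4)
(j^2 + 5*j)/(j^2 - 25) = j/(j - 5)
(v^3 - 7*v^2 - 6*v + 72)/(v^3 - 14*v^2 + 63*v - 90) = (v^2 - v - 12)/(v^2 - 8*v + 15)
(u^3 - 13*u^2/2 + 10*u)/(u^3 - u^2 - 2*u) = (-u^2 + 13*u/2 - 10)/(-u^2 + u + 2)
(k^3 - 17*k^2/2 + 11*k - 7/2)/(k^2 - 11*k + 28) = (2*k^2 - 3*k + 1)/(2*(k - 4))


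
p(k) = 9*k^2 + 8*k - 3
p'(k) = 18*k + 8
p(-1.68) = 8.96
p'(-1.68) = -22.24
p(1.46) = 27.86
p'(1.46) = 34.28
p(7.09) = 506.13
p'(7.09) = 135.62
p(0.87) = 10.77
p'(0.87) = 23.66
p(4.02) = 174.60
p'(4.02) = 80.36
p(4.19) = 188.52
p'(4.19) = 83.42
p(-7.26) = 413.29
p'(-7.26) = -122.68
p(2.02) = 49.88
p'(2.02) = 44.36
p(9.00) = 798.00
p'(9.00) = 170.00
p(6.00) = 369.00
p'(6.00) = 116.00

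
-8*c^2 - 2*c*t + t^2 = (-4*c + t)*(2*c + t)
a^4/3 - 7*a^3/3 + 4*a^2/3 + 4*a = a*(a/3 + 1/3)*(a - 6)*(a - 2)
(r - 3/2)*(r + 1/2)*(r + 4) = r^3 + 3*r^2 - 19*r/4 - 3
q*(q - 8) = q^2 - 8*q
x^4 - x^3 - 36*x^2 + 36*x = x*(x - 6)*(x - 1)*(x + 6)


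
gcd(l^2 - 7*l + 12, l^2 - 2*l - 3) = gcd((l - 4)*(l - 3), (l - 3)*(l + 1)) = l - 3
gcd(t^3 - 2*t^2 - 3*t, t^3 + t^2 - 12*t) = t^2 - 3*t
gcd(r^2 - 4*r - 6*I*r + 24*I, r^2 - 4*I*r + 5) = 1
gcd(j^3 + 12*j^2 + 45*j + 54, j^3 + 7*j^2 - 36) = j^2 + 9*j + 18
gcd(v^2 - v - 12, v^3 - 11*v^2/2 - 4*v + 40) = v - 4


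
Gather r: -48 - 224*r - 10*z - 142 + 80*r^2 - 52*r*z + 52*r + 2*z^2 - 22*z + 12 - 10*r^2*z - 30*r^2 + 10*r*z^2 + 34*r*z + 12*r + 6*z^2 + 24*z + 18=r^2*(50 - 10*z) + r*(10*z^2 - 18*z - 160) + 8*z^2 - 8*z - 160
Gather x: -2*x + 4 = 4 - 2*x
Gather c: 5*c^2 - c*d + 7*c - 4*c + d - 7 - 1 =5*c^2 + c*(3 - d) + d - 8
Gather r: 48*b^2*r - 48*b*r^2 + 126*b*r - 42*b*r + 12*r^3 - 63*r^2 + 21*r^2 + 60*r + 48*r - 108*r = 12*r^3 + r^2*(-48*b - 42) + r*(48*b^2 + 84*b)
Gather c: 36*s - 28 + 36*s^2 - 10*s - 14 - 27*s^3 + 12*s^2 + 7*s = -27*s^3 + 48*s^2 + 33*s - 42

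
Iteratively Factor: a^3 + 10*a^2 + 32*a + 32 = (a + 4)*(a^2 + 6*a + 8) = (a + 2)*(a + 4)*(a + 4)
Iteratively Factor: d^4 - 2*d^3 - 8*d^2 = (d + 2)*(d^3 - 4*d^2) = d*(d + 2)*(d^2 - 4*d) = d^2*(d + 2)*(d - 4)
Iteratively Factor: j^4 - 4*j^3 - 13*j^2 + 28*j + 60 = (j + 2)*(j^3 - 6*j^2 - j + 30) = (j + 2)^2*(j^2 - 8*j + 15) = (j - 5)*(j + 2)^2*(j - 3)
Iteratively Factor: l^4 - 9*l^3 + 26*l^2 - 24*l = (l - 2)*(l^3 - 7*l^2 + 12*l) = l*(l - 2)*(l^2 - 7*l + 12) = l*(l - 4)*(l - 2)*(l - 3)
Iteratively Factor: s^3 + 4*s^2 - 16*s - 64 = (s - 4)*(s^2 + 8*s + 16) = (s - 4)*(s + 4)*(s + 4)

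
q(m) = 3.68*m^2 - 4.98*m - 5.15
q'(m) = 7.36*m - 4.98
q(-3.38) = 53.72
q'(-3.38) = -29.86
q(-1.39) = 8.88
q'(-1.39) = -15.21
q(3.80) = 29.07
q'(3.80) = 22.99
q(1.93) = -1.05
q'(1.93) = 9.22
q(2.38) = 3.84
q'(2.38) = 12.54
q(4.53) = 47.81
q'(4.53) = 28.36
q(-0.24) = -3.74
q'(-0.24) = -6.75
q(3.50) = 22.50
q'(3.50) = 20.78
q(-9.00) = 337.75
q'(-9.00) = -71.22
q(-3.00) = 42.91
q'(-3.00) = -27.06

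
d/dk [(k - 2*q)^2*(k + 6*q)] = (k - 2*q)*(3*k + 10*q)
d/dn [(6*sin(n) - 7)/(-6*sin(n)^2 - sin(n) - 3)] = (36*sin(n)^2 - 84*sin(n) - 25)*cos(n)/(6*sin(n)^2 + sin(n) + 3)^2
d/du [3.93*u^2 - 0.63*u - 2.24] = 7.86*u - 0.63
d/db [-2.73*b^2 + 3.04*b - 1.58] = 3.04 - 5.46*b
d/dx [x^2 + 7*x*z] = 2*x + 7*z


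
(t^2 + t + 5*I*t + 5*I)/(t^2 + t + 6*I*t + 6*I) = (t + 5*I)/(t + 6*I)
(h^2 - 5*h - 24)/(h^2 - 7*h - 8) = (h + 3)/(h + 1)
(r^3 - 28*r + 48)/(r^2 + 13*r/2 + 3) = 2*(r^2 - 6*r + 8)/(2*r + 1)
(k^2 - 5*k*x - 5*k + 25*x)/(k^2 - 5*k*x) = (k - 5)/k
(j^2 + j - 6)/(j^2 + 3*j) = (j - 2)/j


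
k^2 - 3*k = k*(k - 3)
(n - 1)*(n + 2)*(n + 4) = n^3 + 5*n^2 + 2*n - 8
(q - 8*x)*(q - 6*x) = q^2 - 14*q*x + 48*x^2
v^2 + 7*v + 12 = (v + 3)*(v + 4)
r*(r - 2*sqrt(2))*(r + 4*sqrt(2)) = r^3 + 2*sqrt(2)*r^2 - 16*r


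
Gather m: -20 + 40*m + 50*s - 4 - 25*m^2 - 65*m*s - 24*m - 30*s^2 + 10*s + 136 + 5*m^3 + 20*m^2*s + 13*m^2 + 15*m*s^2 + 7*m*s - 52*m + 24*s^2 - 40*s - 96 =5*m^3 + m^2*(20*s - 12) + m*(15*s^2 - 58*s - 36) - 6*s^2 + 20*s + 16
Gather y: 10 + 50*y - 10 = 50*y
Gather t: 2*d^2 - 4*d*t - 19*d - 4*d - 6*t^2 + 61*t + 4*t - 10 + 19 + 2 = 2*d^2 - 23*d - 6*t^2 + t*(65 - 4*d) + 11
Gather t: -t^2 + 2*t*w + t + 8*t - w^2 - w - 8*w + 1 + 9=-t^2 + t*(2*w + 9) - w^2 - 9*w + 10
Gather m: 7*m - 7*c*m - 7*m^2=-7*m^2 + m*(7 - 7*c)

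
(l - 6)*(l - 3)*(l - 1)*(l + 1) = l^4 - 9*l^3 + 17*l^2 + 9*l - 18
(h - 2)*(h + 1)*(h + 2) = h^3 + h^2 - 4*h - 4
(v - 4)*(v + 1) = v^2 - 3*v - 4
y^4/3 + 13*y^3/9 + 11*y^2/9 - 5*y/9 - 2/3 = (y/3 + 1)*(y - 2/3)*(y + 1)^2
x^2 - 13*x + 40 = (x - 8)*(x - 5)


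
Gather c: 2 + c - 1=c + 1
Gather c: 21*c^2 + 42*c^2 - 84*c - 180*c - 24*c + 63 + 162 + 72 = 63*c^2 - 288*c + 297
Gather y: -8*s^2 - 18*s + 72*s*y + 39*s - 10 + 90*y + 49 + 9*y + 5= -8*s^2 + 21*s + y*(72*s + 99) + 44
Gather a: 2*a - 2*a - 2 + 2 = 0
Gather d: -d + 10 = 10 - d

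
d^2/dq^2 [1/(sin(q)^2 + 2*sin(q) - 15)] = 2*(-2*sin(q)^4 - 3*sin(q)^3 - 29*sin(q)^2 - 9*sin(q) + 19)/(sin(q)^2 + 2*sin(q) - 15)^3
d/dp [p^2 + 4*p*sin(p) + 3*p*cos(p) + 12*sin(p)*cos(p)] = -3*p*sin(p) + 4*p*cos(p) + 2*p + 4*sin(p) + 3*cos(p) + 12*cos(2*p)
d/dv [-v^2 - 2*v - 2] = -2*v - 2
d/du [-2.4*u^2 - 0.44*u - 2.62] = -4.8*u - 0.44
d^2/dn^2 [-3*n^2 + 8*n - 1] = -6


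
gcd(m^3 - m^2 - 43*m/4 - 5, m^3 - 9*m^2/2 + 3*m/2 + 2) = m^2 - 7*m/2 - 2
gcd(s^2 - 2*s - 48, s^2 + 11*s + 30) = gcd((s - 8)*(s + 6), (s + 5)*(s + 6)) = s + 6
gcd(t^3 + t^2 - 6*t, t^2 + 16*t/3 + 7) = t + 3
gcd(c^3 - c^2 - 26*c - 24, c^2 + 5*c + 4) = c^2 + 5*c + 4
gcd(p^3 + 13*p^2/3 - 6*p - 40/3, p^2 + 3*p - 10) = p^2 + 3*p - 10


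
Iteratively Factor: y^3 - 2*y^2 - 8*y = (y + 2)*(y^2 - 4*y) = (y - 4)*(y + 2)*(y)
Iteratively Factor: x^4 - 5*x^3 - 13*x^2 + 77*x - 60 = (x - 1)*(x^3 - 4*x^2 - 17*x + 60) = (x - 5)*(x - 1)*(x^2 + x - 12) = (x - 5)*(x - 1)*(x + 4)*(x - 3)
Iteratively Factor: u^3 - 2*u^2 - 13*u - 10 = (u + 2)*(u^2 - 4*u - 5) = (u - 5)*(u + 2)*(u + 1)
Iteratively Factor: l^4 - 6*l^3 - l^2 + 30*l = (l)*(l^3 - 6*l^2 - l + 30) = l*(l - 3)*(l^2 - 3*l - 10) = l*(l - 3)*(l + 2)*(l - 5)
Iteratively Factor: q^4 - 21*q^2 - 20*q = (q + 4)*(q^3 - 4*q^2 - 5*q) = (q + 1)*(q + 4)*(q^2 - 5*q) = q*(q + 1)*(q + 4)*(q - 5)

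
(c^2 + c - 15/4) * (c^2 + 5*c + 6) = c^4 + 6*c^3 + 29*c^2/4 - 51*c/4 - 45/2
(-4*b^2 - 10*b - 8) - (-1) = -4*b^2 - 10*b - 7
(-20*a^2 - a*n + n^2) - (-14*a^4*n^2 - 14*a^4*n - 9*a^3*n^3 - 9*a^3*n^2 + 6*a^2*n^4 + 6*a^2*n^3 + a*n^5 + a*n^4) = 14*a^4*n^2 + 14*a^4*n + 9*a^3*n^3 + 9*a^3*n^2 - 6*a^2*n^4 - 6*a^2*n^3 - 20*a^2 - a*n^5 - a*n^4 - a*n + n^2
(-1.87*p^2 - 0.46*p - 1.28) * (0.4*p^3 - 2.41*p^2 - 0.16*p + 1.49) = -0.748*p^5 + 4.3227*p^4 + 0.8958*p^3 + 0.3721*p^2 - 0.4806*p - 1.9072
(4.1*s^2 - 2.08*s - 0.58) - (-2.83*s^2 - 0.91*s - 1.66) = 6.93*s^2 - 1.17*s + 1.08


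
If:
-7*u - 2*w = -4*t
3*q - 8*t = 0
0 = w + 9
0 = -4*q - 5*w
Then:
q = 45/4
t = 135/32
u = 279/56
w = -9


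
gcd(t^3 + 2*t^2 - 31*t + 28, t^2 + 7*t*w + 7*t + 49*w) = t + 7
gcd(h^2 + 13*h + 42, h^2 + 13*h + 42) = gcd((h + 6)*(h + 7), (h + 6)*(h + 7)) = h^2 + 13*h + 42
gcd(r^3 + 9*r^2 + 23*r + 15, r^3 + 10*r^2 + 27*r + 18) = r^2 + 4*r + 3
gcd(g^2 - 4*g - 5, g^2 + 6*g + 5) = g + 1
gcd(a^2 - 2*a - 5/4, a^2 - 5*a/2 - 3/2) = a + 1/2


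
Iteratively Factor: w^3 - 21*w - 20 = (w + 4)*(w^2 - 4*w - 5) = (w + 1)*(w + 4)*(w - 5)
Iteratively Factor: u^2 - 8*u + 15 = (u - 5)*(u - 3)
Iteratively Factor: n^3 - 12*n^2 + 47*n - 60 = (n - 3)*(n^2 - 9*n + 20) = (n - 4)*(n - 3)*(n - 5)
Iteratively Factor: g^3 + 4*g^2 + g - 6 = (g - 1)*(g^2 + 5*g + 6) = (g - 1)*(g + 3)*(g + 2)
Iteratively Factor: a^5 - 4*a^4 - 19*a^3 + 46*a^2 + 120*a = (a + 2)*(a^4 - 6*a^3 - 7*a^2 + 60*a) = (a + 2)*(a + 3)*(a^3 - 9*a^2 + 20*a) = (a - 5)*(a + 2)*(a + 3)*(a^2 - 4*a) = (a - 5)*(a - 4)*(a + 2)*(a + 3)*(a)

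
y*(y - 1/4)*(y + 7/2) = y^3 + 13*y^2/4 - 7*y/8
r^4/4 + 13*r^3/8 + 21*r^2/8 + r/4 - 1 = (r/4 + 1/2)*(r - 1/2)*(r + 1)*(r + 4)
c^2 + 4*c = c*(c + 4)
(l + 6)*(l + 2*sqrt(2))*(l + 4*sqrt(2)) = l^3 + 6*l^2 + 6*sqrt(2)*l^2 + 16*l + 36*sqrt(2)*l + 96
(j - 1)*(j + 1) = j^2 - 1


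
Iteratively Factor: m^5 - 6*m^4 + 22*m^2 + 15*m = (m + 1)*(m^4 - 7*m^3 + 7*m^2 + 15*m) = (m + 1)^2*(m^3 - 8*m^2 + 15*m) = m*(m + 1)^2*(m^2 - 8*m + 15) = m*(m - 3)*(m + 1)^2*(m - 5)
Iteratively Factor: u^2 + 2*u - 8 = (u - 2)*(u + 4)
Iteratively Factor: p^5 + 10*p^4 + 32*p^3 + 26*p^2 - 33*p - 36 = (p + 1)*(p^4 + 9*p^3 + 23*p^2 + 3*p - 36) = (p + 1)*(p + 4)*(p^3 + 5*p^2 + 3*p - 9) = (p + 1)*(p + 3)*(p + 4)*(p^2 + 2*p - 3) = (p + 1)*(p + 3)^2*(p + 4)*(p - 1)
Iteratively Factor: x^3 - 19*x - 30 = (x + 2)*(x^2 - 2*x - 15) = (x + 2)*(x + 3)*(x - 5)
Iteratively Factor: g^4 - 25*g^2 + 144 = (g + 3)*(g^3 - 3*g^2 - 16*g + 48) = (g - 4)*(g + 3)*(g^2 + g - 12) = (g - 4)*(g - 3)*(g + 3)*(g + 4)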